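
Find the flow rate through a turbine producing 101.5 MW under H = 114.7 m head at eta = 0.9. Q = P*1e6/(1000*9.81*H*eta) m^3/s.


Q = 101.5 * 1e6 / (1000 * 9.81 * 114.7 * 0.9) = 100.2285 m^3/s


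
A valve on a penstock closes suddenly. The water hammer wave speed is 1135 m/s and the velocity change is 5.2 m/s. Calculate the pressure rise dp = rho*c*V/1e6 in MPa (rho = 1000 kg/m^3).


dp = 1000 * 1135 * 5.2 / 1e6 = 5.9020 MPa


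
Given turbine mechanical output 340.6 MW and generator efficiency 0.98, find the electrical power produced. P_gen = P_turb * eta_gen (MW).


P_gen = 340.6 * 0.98 = 333.7880 MW


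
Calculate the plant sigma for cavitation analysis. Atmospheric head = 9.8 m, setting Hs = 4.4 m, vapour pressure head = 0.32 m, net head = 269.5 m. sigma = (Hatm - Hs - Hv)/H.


sigma = (9.8 - 4.4 - 0.32) / 269.5 = 0.0188


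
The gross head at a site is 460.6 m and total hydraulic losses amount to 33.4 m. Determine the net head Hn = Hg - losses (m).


Hn = 460.6 - 33.4 = 427.2000 m


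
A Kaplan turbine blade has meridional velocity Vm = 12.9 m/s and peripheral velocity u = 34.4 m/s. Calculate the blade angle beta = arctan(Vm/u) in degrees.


beta = arctan(12.9 / 34.4) = 20.5560 degrees


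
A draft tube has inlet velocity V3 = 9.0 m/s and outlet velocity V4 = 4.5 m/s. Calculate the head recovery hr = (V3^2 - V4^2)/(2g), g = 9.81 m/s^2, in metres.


hr = (9.0^2 - 4.5^2) / (2*9.81) = 3.0963 m


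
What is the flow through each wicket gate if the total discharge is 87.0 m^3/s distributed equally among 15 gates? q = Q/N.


q = 87.0 / 15 = 5.8000 m^3/s


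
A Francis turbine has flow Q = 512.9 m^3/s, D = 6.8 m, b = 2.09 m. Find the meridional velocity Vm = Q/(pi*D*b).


Vm = 512.9 / (pi * 6.8 * 2.09) = 11.4876 m/s


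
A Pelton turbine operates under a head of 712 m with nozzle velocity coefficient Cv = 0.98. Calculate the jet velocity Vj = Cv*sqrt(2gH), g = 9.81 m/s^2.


Vj = 0.98 * sqrt(2*9.81*712) = 115.8285 m/s


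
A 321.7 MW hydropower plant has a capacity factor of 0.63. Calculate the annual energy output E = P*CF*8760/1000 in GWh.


E = 321.7 * 0.63 * 8760 / 1000 = 1775.3980 GWh


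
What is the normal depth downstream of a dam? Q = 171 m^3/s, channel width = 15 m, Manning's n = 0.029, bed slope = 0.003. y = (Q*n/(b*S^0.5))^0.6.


y = (171 * 0.029 / (15 * 0.003^0.5))^0.6 = 2.9407 m


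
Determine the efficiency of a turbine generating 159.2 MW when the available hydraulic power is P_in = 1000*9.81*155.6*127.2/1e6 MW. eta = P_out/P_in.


P_in = 1000 * 9.81 * 155.6 * 127.2 / 1e6 = 194.1627 MW
eta = 159.2 / 194.1627 = 0.8199


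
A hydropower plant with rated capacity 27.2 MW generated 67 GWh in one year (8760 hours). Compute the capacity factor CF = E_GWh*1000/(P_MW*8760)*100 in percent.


CF = 67 * 1000 / (27.2 * 8760) * 100 = 28.1191 %


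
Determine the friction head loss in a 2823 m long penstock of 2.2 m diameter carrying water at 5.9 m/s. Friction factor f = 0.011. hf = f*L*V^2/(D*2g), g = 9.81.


hf = 0.011 * 2823 * 5.9^2 / (2.2 * 2 * 9.81) = 25.0430 m


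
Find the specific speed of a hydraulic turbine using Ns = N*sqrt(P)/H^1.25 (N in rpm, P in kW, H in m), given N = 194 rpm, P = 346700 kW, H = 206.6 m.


Ns = 194 * 346700^0.5 / 206.6^1.25 = 145.8363


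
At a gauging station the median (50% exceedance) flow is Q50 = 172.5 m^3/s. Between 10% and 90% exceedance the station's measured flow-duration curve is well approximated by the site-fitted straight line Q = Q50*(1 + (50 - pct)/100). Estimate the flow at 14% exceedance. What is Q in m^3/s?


Q = 172.5 * (1 + (50 - 14)/100) = 234.6000 m^3/s


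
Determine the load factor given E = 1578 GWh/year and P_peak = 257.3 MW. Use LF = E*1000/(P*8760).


LF = 1578 * 1000 / (257.3 * 8760) = 0.7001


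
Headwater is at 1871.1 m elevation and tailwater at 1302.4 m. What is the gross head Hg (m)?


Hg = 1871.1 - 1302.4 = 568.7000 m


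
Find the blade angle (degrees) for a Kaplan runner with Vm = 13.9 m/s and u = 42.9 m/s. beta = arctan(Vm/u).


beta = arctan(13.9 / 42.9) = 17.9528 degrees


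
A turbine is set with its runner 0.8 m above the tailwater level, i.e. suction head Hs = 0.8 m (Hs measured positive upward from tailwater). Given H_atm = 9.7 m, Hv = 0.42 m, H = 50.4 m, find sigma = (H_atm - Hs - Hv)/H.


sigma = (9.7 - 0.8 - 0.42) / 50.4 = 0.1683


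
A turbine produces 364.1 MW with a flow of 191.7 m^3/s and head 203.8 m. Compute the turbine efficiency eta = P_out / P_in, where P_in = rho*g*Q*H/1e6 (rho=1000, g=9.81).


P_in = 1000 * 9.81 * 191.7 * 203.8 / 1e6 = 383.2616 MW
eta = 364.1 / 383.2616 = 0.9500


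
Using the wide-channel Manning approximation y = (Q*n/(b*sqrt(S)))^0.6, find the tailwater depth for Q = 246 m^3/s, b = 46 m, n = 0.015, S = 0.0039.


y = (246 * 0.015 / (46 * 0.0039^0.5))^0.6 = 1.1621 m


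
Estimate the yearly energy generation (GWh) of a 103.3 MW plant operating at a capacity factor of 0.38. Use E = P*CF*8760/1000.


E = 103.3 * 0.38 * 8760 / 1000 = 343.8650 GWh


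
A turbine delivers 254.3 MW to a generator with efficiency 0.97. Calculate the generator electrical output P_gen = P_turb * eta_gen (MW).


P_gen = 254.3 * 0.97 = 246.6710 MW


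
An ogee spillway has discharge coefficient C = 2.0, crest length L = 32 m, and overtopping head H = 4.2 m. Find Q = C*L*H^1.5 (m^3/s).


Q = 2.0 * 32 * 4.2^1.5 = 550.8761 m^3/s


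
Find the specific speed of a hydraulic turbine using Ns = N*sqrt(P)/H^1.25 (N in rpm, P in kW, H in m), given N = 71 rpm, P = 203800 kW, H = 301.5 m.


Ns = 71 * 203800^0.5 / 301.5^1.25 = 25.5124


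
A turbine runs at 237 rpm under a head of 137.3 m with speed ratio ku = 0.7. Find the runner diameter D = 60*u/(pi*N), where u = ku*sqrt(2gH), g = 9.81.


u = 0.7 * sqrt(2*9.81*137.3) = 36.3315 m/s
D = 60 * 36.3315 / (pi * 237) = 2.9278 m


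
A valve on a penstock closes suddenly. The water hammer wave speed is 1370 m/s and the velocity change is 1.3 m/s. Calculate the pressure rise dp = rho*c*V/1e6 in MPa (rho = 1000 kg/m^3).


dp = 1000 * 1370 * 1.3 / 1e6 = 1.7810 MPa


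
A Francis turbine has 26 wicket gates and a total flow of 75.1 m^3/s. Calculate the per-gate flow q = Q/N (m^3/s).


q = 75.1 / 26 = 2.8885 m^3/s


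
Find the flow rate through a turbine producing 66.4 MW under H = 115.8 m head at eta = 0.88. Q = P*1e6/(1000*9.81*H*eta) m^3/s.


Q = 66.4 * 1e6 / (1000 * 9.81 * 115.8 * 0.88) = 66.4214 m^3/s


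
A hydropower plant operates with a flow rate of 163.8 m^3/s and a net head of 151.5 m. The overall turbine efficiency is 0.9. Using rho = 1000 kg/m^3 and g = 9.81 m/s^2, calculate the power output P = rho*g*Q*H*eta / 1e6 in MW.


P = 1000 * 9.81 * 163.8 * 151.5 * 0.9 / 1e6 = 219.0978 MW


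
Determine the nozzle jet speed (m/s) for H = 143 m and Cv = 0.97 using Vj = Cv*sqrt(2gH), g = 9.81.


Vj = 0.97 * sqrt(2*9.81*143) = 51.3794 m/s


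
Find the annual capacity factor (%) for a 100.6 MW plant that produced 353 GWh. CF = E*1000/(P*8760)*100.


CF = 353 * 1000 / (100.6 * 8760) * 100 = 40.0565 %


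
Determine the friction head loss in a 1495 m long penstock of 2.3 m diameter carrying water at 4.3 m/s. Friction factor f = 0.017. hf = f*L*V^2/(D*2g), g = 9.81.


hf = 0.017 * 1495 * 4.3^2 / (2.3 * 2 * 9.81) = 10.4136 m


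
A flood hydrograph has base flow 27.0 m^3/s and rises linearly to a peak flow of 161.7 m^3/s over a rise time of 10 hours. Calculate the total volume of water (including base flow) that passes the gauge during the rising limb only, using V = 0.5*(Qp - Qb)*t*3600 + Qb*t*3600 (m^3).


V = 0.5*(161.7 - 27.0)*10*3600 + 27.0*10*3600 = 3.3966e+06 m^3


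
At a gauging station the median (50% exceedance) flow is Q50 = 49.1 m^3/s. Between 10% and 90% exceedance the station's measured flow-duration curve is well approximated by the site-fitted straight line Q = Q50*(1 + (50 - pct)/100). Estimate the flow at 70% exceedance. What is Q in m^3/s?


Q = 49.1 * (1 + (50 - 70)/100) = 39.2800 m^3/s


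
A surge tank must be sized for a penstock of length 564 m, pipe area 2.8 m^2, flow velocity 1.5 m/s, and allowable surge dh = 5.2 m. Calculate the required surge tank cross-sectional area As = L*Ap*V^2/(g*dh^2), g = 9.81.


As = 564 * 2.8 * 1.5^2 / (9.81 * 5.2^2) = 13.3950 m^2


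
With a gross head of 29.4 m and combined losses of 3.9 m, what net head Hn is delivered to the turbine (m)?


Hn = 29.4 - 3.9 = 25.5000 m


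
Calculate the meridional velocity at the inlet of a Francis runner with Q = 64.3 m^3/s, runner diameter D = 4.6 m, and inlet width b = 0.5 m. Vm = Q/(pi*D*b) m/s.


Vm = 64.3 / (pi * 4.6 * 0.5) = 8.8988 m/s


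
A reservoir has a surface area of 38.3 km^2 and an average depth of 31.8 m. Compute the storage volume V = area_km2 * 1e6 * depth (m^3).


V = 38.3 * 1e6 * 31.8 = 1.2179e+09 m^3


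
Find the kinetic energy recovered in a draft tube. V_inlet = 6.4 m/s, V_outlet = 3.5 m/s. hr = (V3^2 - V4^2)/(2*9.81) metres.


hr = (6.4^2 - 3.5^2) / (2*9.81) = 1.4633 m


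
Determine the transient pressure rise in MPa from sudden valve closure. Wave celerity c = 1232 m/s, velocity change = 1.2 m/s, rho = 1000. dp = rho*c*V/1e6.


dp = 1000 * 1232 * 1.2 / 1e6 = 1.4784 MPa


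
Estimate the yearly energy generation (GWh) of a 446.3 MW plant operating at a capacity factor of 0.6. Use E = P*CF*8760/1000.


E = 446.3 * 0.6 * 8760 / 1000 = 2345.7528 GWh


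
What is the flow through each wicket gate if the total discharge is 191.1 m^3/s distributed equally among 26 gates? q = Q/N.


q = 191.1 / 26 = 7.3500 m^3/s


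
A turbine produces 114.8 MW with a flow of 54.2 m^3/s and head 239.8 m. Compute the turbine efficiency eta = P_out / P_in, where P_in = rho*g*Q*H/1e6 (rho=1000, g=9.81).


P_in = 1000 * 9.81 * 54.2 * 239.8 / 1e6 = 127.5021 MW
eta = 114.8 / 127.5021 = 0.9004


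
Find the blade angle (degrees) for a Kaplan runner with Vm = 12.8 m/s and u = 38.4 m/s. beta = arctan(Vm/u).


beta = arctan(12.8 / 38.4) = 18.4349 degrees


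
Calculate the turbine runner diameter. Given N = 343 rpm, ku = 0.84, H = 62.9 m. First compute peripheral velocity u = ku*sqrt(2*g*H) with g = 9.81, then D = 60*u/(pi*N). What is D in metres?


u = 0.84 * sqrt(2*9.81*62.9) = 29.5090 m/s
D = 60 * 29.5090 / (pi * 343) = 1.6431 m


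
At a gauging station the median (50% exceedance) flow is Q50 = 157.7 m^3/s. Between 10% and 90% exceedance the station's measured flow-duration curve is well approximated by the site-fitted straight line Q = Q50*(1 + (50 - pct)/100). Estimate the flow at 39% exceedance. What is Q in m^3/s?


Q = 157.7 * (1 + (50 - 39)/100) = 175.0470 m^3/s


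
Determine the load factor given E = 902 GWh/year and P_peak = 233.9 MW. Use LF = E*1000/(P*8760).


LF = 902 * 1000 / (233.9 * 8760) = 0.4402


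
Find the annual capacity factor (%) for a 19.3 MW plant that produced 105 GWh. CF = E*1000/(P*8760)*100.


CF = 105 * 1000 / (19.3 * 8760) * 100 = 62.1052 %


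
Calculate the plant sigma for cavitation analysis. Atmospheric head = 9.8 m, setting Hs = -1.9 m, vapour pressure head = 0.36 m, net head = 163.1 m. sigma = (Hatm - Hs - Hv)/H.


sigma = (9.8 - (-1.9) - 0.36) / 163.1 = 0.0695


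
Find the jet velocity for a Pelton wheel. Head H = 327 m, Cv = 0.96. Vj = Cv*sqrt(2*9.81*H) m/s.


Vj = 0.96 * sqrt(2*9.81*327) = 76.8944 m/s


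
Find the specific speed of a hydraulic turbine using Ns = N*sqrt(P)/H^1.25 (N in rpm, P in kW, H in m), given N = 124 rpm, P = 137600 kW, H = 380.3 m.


Ns = 124 * 137600^0.5 / 380.3^1.25 = 27.3888


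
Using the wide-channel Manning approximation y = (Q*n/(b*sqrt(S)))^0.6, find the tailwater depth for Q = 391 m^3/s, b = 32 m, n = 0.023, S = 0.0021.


y = (391 * 0.023 / (32 * 0.0021^0.5))^0.6 = 2.9688 m


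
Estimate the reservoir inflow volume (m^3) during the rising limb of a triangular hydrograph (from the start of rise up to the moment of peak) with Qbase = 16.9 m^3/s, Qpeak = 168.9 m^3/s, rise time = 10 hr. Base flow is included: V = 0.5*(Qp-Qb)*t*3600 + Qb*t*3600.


V = 0.5*(168.9 - 16.9)*10*3600 + 16.9*10*3600 = 3.3444e+06 m^3


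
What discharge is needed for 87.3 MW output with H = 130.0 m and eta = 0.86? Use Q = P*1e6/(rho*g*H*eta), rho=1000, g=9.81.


Q = 87.3 * 1e6 / (1000 * 9.81 * 130.0 * 0.86) = 79.5982 m^3/s


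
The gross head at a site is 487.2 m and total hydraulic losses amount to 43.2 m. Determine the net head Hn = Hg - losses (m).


Hn = 487.2 - 43.2 = 444.0000 m


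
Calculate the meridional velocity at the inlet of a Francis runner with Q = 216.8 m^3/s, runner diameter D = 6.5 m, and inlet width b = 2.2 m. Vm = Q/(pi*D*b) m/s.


Vm = 216.8 / (pi * 6.5 * 2.2) = 4.8258 m/s


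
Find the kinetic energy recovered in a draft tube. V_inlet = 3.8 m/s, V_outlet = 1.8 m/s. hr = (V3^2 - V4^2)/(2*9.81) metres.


hr = (3.8^2 - 1.8^2) / (2*9.81) = 0.5708 m


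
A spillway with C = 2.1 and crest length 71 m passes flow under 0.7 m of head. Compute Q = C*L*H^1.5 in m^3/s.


Q = 2.1 * 71 * 0.7^1.5 = 87.3222 m^3/s


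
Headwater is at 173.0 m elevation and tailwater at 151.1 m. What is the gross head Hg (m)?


Hg = 173.0 - 151.1 = 21.9000 m


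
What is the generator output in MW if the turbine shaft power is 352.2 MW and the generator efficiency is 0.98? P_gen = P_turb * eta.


P_gen = 352.2 * 0.98 = 345.1560 MW


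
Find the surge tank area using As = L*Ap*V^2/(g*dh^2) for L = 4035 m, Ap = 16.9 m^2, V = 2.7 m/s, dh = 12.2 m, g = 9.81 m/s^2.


As = 4035 * 16.9 * 2.7^2 / (9.81 * 12.2^2) = 340.4624 m^2


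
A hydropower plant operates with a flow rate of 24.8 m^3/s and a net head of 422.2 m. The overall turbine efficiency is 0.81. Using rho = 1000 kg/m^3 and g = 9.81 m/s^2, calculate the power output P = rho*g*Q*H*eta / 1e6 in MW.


P = 1000 * 9.81 * 24.8 * 422.2 * 0.81 / 1e6 = 83.2001 MW


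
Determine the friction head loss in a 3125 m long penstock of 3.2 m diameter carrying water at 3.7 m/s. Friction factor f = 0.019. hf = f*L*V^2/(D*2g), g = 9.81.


hf = 0.019 * 3125 * 3.7^2 / (3.2 * 2 * 9.81) = 12.9467 m


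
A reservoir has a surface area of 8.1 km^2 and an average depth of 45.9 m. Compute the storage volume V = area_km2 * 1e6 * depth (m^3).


V = 8.1 * 1e6 * 45.9 = 3.7179e+08 m^3


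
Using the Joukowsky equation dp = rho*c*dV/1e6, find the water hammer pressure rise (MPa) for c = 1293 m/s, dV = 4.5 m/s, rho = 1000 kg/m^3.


dp = 1000 * 1293 * 4.5 / 1e6 = 5.8185 MPa


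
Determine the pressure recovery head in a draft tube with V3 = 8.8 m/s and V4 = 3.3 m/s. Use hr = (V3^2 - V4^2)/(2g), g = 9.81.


hr = (8.8^2 - 3.3^2) / (2*9.81) = 3.3919 m


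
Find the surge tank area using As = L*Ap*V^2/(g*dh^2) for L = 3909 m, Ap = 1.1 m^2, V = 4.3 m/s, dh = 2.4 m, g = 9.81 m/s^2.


As = 3909 * 1.1 * 4.3^2 / (9.81 * 2.4^2) = 1407.0314 m^2


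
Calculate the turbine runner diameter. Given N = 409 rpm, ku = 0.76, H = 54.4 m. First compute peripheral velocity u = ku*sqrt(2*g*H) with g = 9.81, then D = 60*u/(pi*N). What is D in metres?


u = 0.76 * sqrt(2*9.81*54.4) = 24.8292 m/s
D = 60 * 24.8292 / (pi * 409) = 1.1594 m


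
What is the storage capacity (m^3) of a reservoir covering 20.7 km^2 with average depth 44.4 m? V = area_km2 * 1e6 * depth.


V = 20.7 * 1e6 * 44.4 = 9.1908e+08 m^3


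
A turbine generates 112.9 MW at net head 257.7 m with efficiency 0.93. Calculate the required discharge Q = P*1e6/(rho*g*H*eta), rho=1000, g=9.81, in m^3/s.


Q = 112.9 * 1e6 / (1000 * 9.81 * 257.7 * 0.93) = 48.0206 m^3/s


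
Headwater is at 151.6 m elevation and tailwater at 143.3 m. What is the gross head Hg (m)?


Hg = 151.6 - 143.3 = 8.3000 m


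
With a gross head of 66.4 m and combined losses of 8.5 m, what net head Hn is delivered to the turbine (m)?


Hn = 66.4 - 8.5 = 57.9000 m


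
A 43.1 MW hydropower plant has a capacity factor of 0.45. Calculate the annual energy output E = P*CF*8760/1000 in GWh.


E = 43.1 * 0.45 * 8760 / 1000 = 169.9002 GWh


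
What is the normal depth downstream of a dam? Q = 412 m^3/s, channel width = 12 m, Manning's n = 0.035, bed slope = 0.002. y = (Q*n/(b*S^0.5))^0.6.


y = (412 * 0.035 / (12 * 0.002^0.5))^0.6 = 7.2038 m


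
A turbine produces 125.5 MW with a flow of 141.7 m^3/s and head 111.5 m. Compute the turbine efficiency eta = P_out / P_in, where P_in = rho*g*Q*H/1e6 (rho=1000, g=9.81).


P_in = 1000 * 9.81 * 141.7 * 111.5 / 1e6 = 154.9936 MW
eta = 125.5 / 154.9936 = 0.8097


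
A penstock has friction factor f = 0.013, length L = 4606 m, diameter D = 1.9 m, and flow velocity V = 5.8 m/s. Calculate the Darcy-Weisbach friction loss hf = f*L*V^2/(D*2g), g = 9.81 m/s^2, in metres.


hf = 0.013 * 4606 * 5.8^2 / (1.9 * 2 * 9.81) = 54.0344 m


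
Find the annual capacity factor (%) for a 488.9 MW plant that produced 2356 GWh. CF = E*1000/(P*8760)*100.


CF = 2356 * 1000 / (488.9 * 8760) * 100 = 55.0112 %


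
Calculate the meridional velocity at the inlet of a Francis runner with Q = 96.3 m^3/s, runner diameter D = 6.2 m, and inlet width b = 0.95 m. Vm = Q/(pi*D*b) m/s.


Vm = 96.3 / (pi * 6.2 * 0.95) = 5.2043 m/s


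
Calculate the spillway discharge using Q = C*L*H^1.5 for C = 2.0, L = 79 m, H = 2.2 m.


Q = 2.0 * 79 * 2.2^1.5 = 515.5741 m^3/s


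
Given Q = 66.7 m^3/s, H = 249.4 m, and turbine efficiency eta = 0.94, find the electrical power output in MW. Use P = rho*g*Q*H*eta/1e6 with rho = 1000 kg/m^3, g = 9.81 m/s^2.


P = 1000 * 9.81 * 66.7 * 249.4 * 0.94 / 1e6 = 153.3978 MW


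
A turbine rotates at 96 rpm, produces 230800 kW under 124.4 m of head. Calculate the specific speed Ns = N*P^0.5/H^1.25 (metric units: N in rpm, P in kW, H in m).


Ns = 96 * 230800^0.5 / 124.4^1.25 = 111.0104


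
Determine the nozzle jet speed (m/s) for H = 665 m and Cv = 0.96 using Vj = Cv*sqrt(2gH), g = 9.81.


Vj = 0.96 * sqrt(2*9.81*665) = 109.6558 m/s


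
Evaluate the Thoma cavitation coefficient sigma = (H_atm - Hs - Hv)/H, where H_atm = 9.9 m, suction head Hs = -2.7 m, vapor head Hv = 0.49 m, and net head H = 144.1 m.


sigma = (9.9 - (-2.7) - 0.49) / 144.1 = 0.0840


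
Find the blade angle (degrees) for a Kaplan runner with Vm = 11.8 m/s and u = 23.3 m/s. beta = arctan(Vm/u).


beta = arctan(11.8 / 23.3) = 26.8594 degrees


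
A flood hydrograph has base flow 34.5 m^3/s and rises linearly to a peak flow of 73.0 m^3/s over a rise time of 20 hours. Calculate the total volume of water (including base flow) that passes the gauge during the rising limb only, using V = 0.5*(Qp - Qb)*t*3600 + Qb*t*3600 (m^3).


V = 0.5*(73.0 - 34.5)*20*3600 + 34.5*20*3600 = 3.8700e+06 m^3


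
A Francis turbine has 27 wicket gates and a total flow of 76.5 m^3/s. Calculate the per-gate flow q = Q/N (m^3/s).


q = 76.5 / 27 = 2.8333 m^3/s


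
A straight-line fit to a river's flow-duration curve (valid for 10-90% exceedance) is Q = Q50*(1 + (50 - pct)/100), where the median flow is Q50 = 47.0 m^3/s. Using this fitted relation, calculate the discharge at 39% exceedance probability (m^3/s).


Q = 47.0 * (1 + (50 - 39)/100) = 52.1700 m^3/s


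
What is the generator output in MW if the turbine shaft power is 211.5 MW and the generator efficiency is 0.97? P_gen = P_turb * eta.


P_gen = 211.5 * 0.97 = 205.1550 MW


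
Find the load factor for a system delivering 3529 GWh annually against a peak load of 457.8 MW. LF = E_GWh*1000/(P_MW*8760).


LF = 3529 * 1000 / (457.8 * 8760) = 0.8800


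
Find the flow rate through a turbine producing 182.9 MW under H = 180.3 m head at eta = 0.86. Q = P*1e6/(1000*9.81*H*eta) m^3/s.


Q = 182.9 * 1e6 / (1000 * 9.81 * 180.3 * 0.86) = 120.2404 m^3/s


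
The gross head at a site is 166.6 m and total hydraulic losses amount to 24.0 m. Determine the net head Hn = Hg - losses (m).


Hn = 166.6 - 24.0 = 142.6000 m


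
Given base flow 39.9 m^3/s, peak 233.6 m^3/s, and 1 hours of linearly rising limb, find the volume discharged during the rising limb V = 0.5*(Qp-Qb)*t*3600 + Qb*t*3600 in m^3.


V = 0.5*(233.6 - 39.9)*1*3600 + 39.9*1*3600 = 492300.0000 m^3


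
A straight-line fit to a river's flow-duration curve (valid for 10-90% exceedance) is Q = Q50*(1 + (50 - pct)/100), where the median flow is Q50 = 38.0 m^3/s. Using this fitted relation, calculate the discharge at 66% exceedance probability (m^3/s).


Q = 38.0 * (1 + (50 - 66)/100) = 31.9200 m^3/s


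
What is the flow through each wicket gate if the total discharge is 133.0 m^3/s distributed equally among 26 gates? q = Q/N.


q = 133.0 / 26 = 5.1154 m^3/s


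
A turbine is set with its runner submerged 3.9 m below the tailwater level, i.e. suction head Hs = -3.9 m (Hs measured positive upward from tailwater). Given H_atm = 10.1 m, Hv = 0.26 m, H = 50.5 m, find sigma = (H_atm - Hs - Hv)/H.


sigma = (10.1 - (-3.9) - 0.26) / 50.5 = 0.2721


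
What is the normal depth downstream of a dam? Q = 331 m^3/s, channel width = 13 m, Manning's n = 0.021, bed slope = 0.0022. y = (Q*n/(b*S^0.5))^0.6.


y = (331 * 0.021 / (13 * 0.0022^0.5))^0.6 = 4.3066 m


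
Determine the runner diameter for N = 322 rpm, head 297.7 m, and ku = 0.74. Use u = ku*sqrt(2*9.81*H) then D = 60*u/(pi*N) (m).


u = 0.74 * sqrt(2*9.81*297.7) = 56.5550 m/s
D = 60 * 56.5550 / (pi * 322) = 3.3544 m


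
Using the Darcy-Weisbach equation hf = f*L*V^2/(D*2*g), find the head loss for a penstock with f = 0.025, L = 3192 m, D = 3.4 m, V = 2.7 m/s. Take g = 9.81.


hf = 0.025 * 3192 * 2.7^2 / (3.4 * 2 * 9.81) = 8.7207 m


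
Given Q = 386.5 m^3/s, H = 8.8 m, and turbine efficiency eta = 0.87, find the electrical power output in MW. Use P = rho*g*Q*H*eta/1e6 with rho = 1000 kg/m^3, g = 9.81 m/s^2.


P = 1000 * 9.81 * 386.5 * 8.8 * 0.87 / 1e6 = 29.0282 MW


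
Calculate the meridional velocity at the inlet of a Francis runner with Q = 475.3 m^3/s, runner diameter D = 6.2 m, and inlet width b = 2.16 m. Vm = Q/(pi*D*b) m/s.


Vm = 475.3 / (pi * 6.2 * 2.16) = 11.2972 m/s


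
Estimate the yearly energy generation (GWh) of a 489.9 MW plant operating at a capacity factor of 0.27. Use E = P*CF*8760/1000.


E = 489.9 * 0.27 * 8760 / 1000 = 1158.7115 GWh


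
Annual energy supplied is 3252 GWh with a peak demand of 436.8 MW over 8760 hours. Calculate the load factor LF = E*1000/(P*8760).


LF = 3252 * 1000 / (436.8 * 8760) = 0.8499


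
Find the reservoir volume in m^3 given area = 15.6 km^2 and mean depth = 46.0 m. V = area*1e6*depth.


V = 15.6 * 1e6 * 46.0 = 7.1760e+08 m^3


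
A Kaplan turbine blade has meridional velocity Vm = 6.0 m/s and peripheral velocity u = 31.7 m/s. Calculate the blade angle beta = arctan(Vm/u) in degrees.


beta = arctan(6.0 / 31.7) = 10.7178 degrees


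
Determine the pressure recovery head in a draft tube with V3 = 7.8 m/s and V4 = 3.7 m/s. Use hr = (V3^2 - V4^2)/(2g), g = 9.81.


hr = (7.8^2 - 3.7^2) / (2*9.81) = 2.4032 m


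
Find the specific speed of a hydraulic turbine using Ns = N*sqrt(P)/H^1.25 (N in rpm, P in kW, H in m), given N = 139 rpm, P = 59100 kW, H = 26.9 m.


Ns = 139 * 59100^0.5 / 26.9^1.25 = 551.5923


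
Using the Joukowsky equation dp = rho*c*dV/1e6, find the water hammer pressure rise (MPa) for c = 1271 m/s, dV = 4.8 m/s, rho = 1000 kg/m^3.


dp = 1000 * 1271 * 4.8 / 1e6 = 6.1008 MPa


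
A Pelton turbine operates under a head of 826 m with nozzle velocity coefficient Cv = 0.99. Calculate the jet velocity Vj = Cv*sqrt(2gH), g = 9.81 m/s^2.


Vj = 0.99 * sqrt(2*9.81*826) = 126.0302 m/s


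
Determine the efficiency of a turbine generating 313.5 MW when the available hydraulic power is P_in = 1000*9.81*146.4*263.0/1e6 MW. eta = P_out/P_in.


P_in = 1000 * 9.81 * 146.4 * 263.0 / 1e6 = 377.7164 MW
eta = 313.5 / 377.7164 = 0.8300


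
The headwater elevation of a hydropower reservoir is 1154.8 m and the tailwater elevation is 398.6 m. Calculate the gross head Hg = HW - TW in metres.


Hg = 1154.8 - 398.6 = 756.2000 m


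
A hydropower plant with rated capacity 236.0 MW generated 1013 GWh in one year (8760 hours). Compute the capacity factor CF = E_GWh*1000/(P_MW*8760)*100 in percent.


CF = 1013 * 1000 / (236.0 * 8760) * 100 = 48.9997 %


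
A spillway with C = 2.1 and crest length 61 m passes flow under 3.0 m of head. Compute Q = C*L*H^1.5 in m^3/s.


Q = 2.1 * 61 * 3.0^1.5 = 665.6271 m^3/s


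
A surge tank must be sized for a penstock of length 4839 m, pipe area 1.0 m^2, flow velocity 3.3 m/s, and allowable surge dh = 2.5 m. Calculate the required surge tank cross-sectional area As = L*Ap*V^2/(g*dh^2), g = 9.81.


As = 4839 * 1.0 * 3.3^2 / (9.81 * 2.5^2) = 859.4774 m^2


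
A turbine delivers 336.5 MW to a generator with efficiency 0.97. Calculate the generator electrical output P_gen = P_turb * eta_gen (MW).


P_gen = 336.5 * 0.97 = 326.4050 MW


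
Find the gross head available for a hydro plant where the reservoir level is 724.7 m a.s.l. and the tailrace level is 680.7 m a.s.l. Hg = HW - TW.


Hg = 724.7 - 680.7 = 44.0000 m


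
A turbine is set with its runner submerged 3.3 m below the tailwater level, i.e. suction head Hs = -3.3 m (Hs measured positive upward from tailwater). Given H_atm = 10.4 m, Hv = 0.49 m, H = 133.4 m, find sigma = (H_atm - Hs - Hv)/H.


sigma = (10.4 - (-3.3) - 0.49) / 133.4 = 0.0990


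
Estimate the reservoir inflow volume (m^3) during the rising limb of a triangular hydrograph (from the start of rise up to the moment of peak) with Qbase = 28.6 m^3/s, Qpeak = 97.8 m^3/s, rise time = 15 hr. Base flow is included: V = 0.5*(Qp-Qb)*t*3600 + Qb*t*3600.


V = 0.5*(97.8 - 28.6)*15*3600 + 28.6*15*3600 = 3.4128e+06 m^3


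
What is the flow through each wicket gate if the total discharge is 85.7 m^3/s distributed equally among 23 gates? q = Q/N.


q = 85.7 / 23 = 3.7261 m^3/s


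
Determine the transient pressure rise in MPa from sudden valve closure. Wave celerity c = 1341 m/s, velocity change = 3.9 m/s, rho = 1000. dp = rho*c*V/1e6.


dp = 1000 * 1341 * 3.9 / 1e6 = 5.2299 MPa


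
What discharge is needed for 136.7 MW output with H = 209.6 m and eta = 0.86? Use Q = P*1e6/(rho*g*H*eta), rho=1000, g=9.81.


Q = 136.7 * 1e6 / (1000 * 9.81 * 209.6 * 0.86) = 77.3054 m^3/s


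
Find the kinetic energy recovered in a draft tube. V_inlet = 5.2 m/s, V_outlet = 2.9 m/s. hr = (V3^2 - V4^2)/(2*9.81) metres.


hr = (5.2^2 - 2.9^2) / (2*9.81) = 0.9495 m


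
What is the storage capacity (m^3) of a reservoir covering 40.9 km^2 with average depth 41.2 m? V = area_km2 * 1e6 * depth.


V = 40.9 * 1e6 * 41.2 = 1.6851e+09 m^3


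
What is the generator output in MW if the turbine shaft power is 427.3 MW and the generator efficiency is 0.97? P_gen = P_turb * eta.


P_gen = 427.3 * 0.97 = 414.4810 MW


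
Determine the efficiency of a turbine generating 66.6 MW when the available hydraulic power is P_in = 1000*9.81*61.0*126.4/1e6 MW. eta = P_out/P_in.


P_in = 1000 * 9.81 * 61.0 * 126.4 / 1e6 = 75.6390 MW
eta = 66.6 / 75.6390 = 0.8805


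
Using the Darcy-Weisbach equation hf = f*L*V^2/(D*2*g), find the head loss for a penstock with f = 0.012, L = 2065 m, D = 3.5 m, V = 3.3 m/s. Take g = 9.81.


hf = 0.012 * 2065 * 3.3^2 / (3.5 * 2 * 9.81) = 3.9297 m


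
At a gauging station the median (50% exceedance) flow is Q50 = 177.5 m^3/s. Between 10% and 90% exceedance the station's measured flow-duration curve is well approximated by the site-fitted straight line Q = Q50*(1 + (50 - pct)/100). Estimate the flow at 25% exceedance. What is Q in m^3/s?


Q = 177.5 * (1 + (50 - 25)/100) = 221.8750 m^3/s


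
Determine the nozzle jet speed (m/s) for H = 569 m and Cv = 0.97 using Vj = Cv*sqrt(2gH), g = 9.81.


Vj = 0.97 * sqrt(2*9.81*569) = 102.4890 m/s


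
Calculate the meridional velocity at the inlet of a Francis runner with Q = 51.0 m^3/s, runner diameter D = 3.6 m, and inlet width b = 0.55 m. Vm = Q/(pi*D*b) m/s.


Vm = 51.0 / (pi * 3.6 * 0.55) = 8.1989 m/s


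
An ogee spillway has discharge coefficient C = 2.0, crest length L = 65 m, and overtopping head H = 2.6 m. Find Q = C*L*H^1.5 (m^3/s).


Q = 2.0 * 65 * 2.6^1.5 = 545.0086 m^3/s


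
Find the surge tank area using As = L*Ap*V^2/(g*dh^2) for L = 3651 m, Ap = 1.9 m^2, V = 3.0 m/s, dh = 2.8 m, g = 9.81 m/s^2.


As = 3651 * 1.9 * 3.0^2 / (9.81 * 2.8^2) = 811.7511 m^2


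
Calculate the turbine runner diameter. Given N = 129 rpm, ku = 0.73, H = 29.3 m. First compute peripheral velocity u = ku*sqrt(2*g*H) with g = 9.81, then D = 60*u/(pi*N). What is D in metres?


u = 0.73 * sqrt(2*9.81*29.3) = 17.5027 m/s
D = 60 * 17.5027 / (pi * 129) = 2.5913 m


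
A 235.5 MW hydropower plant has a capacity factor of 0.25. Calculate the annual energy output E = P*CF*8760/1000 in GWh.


E = 235.5 * 0.25 * 8760 / 1000 = 515.7450 GWh


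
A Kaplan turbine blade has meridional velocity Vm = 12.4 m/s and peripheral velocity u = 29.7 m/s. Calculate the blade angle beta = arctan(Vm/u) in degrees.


beta = arctan(12.4 / 29.7) = 22.6609 degrees


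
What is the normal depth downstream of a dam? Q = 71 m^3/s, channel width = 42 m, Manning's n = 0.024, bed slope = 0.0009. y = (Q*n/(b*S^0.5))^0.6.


y = (71 * 0.024 / (42 * 0.0009^0.5))^0.6 = 1.1986 m


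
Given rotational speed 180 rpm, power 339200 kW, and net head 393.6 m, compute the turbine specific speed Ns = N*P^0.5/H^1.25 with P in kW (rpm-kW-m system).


Ns = 180 * 339200^0.5 / 393.6^1.25 = 59.7973


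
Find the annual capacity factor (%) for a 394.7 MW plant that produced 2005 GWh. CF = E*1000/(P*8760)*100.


CF = 2005 * 1000 / (394.7 * 8760) * 100 = 57.9887 %


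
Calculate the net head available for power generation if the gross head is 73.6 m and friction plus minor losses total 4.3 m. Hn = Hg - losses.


Hn = 73.6 - 4.3 = 69.3000 m


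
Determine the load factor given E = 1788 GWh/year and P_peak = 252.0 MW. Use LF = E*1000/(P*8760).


LF = 1788 * 1000 / (252.0 * 8760) = 0.8100


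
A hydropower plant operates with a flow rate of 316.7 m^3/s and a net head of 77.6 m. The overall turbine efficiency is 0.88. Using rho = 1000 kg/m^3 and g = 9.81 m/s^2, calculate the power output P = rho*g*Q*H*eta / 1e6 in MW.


P = 1000 * 9.81 * 316.7 * 77.6 * 0.88 / 1e6 = 212.1590 MW


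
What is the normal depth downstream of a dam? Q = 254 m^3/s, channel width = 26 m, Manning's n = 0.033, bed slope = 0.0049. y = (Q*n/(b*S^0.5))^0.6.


y = (254 * 0.033 / (26 * 0.0049^0.5))^0.6 = 2.5001 m


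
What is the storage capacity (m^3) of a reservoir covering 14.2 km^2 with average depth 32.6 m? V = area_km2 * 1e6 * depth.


V = 14.2 * 1e6 * 32.6 = 4.6292e+08 m^3


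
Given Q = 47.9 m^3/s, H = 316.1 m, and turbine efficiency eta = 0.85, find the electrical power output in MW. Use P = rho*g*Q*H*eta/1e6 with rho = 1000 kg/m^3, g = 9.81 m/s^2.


P = 1000 * 9.81 * 47.9 * 316.1 * 0.85 / 1e6 = 126.2548 MW


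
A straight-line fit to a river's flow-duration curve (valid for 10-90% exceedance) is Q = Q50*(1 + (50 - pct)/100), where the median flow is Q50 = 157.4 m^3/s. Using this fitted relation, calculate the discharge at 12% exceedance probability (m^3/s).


Q = 157.4 * (1 + (50 - 12)/100) = 217.2120 m^3/s


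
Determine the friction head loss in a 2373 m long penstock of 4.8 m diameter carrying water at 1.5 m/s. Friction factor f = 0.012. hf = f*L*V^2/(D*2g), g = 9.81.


hf = 0.012 * 2373 * 1.5^2 / (4.8 * 2 * 9.81) = 0.6803 m


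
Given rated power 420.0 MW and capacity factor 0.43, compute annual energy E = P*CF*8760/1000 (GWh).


E = 420.0 * 0.43 * 8760 / 1000 = 1582.0560 GWh


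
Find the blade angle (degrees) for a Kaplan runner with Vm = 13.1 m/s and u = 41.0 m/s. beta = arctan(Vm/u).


beta = arctan(13.1 / 41.0) = 17.7193 degrees


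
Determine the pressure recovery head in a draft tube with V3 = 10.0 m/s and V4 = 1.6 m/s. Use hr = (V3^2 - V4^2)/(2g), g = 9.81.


hr = (10.0^2 - 1.6^2) / (2*9.81) = 4.9664 m


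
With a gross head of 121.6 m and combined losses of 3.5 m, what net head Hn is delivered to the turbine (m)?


Hn = 121.6 - 3.5 = 118.1000 m


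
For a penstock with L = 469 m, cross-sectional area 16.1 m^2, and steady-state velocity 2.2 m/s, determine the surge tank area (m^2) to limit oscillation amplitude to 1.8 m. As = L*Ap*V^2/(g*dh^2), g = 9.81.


As = 469 * 16.1 * 2.2^2 / (9.81 * 1.8^2) = 1149.8205 m^2


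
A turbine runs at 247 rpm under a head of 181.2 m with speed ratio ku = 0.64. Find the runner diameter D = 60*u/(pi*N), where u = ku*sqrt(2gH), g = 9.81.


u = 0.64 * sqrt(2*9.81*181.2) = 38.1600 m/s
D = 60 * 38.1600 / (pi * 247) = 2.9506 m


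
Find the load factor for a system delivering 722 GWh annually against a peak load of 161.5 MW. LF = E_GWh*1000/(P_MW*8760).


LF = 722 * 1000 / (161.5 * 8760) = 0.5103


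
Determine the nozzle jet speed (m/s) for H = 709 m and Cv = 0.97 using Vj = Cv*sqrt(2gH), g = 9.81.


Vj = 0.97 * sqrt(2*9.81*709) = 114.4048 m/s


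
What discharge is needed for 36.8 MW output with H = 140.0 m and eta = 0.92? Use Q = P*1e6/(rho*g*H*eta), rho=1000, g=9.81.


Q = 36.8 * 1e6 / (1000 * 9.81 * 140.0 * 0.92) = 29.1248 m^3/s


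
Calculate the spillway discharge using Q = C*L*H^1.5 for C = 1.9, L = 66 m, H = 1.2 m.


Q = 1.9 * 66 * 1.2^1.5 = 164.8426 m^3/s


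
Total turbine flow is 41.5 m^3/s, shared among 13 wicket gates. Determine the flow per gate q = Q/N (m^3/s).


q = 41.5 / 13 = 3.1923 m^3/s


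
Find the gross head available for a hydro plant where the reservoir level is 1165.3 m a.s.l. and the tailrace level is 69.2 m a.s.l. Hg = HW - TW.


Hg = 1165.3 - 69.2 = 1096.1000 m


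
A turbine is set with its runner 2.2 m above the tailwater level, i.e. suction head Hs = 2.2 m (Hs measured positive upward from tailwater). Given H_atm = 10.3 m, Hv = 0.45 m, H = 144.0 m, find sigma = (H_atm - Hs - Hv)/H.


sigma = (10.3 - 2.2 - 0.45) / 144.0 = 0.0531


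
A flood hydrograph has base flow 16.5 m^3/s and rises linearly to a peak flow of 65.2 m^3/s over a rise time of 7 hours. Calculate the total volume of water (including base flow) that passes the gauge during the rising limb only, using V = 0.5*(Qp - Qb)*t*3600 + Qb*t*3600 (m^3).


V = 0.5*(65.2 - 16.5)*7*3600 + 16.5*7*3600 = 1.0294e+06 m^3


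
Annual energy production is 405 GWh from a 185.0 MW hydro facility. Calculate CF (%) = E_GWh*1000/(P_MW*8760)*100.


CF = 405 * 1000 / (185.0 * 8760) * 100 = 24.9907 %


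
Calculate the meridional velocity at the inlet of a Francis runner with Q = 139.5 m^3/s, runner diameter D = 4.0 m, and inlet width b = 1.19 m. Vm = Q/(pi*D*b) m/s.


Vm = 139.5 / (pi * 4.0 * 1.19) = 9.3286 m/s


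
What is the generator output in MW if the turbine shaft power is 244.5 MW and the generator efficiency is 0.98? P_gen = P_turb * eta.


P_gen = 244.5 * 0.98 = 239.6100 MW


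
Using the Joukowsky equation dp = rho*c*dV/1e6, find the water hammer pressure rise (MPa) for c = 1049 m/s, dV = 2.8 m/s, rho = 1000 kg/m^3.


dp = 1000 * 1049 * 2.8 / 1e6 = 2.9372 MPa


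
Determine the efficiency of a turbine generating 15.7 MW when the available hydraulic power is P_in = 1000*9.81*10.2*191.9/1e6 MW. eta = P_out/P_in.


P_in = 1000 * 9.81 * 10.2 * 191.9 / 1e6 = 19.2019 MW
eta = 15.7 / 19.2019 = 0.8176


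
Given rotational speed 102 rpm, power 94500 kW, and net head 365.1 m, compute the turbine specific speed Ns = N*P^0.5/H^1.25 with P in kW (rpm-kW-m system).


Ns = 102 * 94500^0.5 / 365.1^1.25 = 19.6472


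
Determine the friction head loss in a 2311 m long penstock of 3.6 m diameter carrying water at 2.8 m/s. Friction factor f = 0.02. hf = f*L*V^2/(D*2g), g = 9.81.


hf = 0.02 * 2311 * 2.8^2 / (3.6 * 2 * 9.81) = 5.1303 m


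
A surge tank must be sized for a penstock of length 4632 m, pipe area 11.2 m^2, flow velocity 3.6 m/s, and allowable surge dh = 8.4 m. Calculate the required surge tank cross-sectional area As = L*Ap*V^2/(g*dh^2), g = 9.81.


As = 4632 * 11.2 * 3.6^2 / (9.81 * 8.4^2) = 971.3237 m^2


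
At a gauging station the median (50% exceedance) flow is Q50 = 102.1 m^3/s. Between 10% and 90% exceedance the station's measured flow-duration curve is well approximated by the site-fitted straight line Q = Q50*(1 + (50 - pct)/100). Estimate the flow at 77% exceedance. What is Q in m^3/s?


Q = 102.1 * (1 + (50 - 77)/100) = 74.5330 m^3/s


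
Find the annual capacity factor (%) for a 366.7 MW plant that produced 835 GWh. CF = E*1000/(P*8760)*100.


CF = 835 * 1000 / (366.7 * 8760) * 100 = 25.9939 %


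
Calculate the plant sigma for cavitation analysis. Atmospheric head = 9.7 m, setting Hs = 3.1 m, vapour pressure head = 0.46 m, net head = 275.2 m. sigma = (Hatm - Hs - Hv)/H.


sigma = (9.7 - 3.1 - 0.46) / 275.2 = 0.0223


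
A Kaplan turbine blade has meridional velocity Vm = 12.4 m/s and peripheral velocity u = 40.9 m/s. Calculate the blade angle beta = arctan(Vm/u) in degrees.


beta = arctan(12.4 / 40.9) = 16.8662 degrees


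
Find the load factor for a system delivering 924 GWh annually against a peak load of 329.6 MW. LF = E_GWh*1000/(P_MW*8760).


LF = 924 * 1000 / (329.6 * 8760) = 0.3200


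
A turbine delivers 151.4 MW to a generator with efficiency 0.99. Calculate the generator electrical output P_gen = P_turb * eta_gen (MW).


P_gen = 151.4 * 0.99 = 149.8860 MW


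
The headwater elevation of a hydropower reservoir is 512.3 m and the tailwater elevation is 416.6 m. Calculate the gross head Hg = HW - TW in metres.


Hg = 512.3 - 416.6 = 95.7000 m


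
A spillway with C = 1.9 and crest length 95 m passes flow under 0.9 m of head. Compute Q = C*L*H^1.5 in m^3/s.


Q = 1.9 * 95 * 0.9^1.5 = 154.1136 m^3/s


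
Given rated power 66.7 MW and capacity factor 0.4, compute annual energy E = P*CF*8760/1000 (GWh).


E = 66.7 * 0.4 * 8760 / 1000 = 233.7168 GWh


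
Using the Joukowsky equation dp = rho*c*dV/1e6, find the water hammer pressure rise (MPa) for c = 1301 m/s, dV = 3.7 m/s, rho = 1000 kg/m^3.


dp = 1000 * 1301 * 3.7 / 1e6 = 4.8137 MPa


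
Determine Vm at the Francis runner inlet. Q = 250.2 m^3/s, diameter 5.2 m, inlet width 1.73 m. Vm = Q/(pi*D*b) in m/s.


Vm = 250.2 / (pi * 5.2 * 1.73) = 8.8529 m/s


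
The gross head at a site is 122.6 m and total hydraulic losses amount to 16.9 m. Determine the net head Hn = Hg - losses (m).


Hn = 122.6 - 16.9 = 105.7000 m


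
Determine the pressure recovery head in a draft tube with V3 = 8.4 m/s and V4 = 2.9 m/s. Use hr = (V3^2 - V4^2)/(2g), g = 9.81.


hr = (8.4^2 - 2.9^2) / (2*9.81) = 3.1677 m


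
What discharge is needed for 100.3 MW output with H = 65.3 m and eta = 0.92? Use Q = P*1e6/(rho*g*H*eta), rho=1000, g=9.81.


Q = 100.3 * 1e6 / (1000 * 9.81 * 65.3 * 0.92) = 170.1888 m^3/s


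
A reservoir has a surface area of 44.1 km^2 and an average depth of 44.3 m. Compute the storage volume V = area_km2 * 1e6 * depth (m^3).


V = 44.1 * 1e6 * 44.3 = 1.9536e+09 m^3


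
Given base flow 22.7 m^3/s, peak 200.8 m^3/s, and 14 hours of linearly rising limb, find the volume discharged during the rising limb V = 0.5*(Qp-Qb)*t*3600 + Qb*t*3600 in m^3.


V = 0.5*(200.8 - 22.7)*14*3600 + 22.7*14*3600 = 5.6322e+06 m^3


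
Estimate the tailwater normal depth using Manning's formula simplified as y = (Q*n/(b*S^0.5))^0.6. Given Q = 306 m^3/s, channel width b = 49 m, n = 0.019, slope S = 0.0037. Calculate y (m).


y = (306 * 0.019 / (49 * 0.0037^0.5))^0.6 = 1.4932 m
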